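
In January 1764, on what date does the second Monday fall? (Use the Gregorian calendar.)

January 1, 1764 is a Sunday.
The first Monday is therefore January 2 (1 days later).
The second Monday is 2 + 1×7 = January 9.

January 9, 1764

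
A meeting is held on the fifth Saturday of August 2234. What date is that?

August 30, 2234

August 1, 2234 is a Friday.
The first Saturday is therefore August 2 (1 days later).
The fifth Saturday is 2 + 4×7 = August 30.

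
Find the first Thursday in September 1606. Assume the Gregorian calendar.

September 7, 1606

September 1, 1606 is a Friday.
The first Thursday is therefore September 7 (6 days later).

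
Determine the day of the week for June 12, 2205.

Doomsday rule: the anchor day for the 2200s is Friday. For year 05: 5÷12 = 0 r 5, and 5÷4 = 1, so 0+5+1 = 6.
Friday + 6 ≡ Thursday — that's 2205's doomsday.
In June the doomsday date is Jun 6.
Jun 12 is 6 days after Jun 6; 6 mod 7 = 6, so Thursday + 6 = Wednesday.

Wednesday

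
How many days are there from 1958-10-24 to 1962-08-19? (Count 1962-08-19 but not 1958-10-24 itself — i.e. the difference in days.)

Oct 24, 1958 → Oct 24, 1959: 365 days.
Oct 24, 1959 → Oct 24, 1960: 366 days (Feb 29, 1960 is in that span).
Oct 24, 1960 → Oct 24, 1961: 365 days.
Oct 24, 1961 → Nov 24, 1961: 31 days (October has 31).
Nov 24, 1961 → Dec 24, 1961: 30 days (November has 30).
Dec 24, 1961 → Jan 24, 1962: 31 days (December has 31).
Jan 24, 1962 → Feb 24, 1962: 31 days (January has 31).
Feb 24, 1962 → Mar 24, 1962: 28 days (February has 28).
Mar 24, 1962 → Apr 24, 1962: 31 days (March has 31).
Apr 24, 1962 → May 24, 1962: 30 days (April has 30).
May 24, 1962 → Jun 24, 1962: 31 days (May has 31).
Jun 24, 1962 → Jul 24, 1962: 30 days (June has 30).
Jul 24, 1962 → Aug 19, 1962: 26 days.
Total: 1395 days.

1395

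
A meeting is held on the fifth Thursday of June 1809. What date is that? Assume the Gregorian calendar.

June 29, 1809

June 1, 1809 is a Thursday.
The first Thursday is therefore June 1 (same day).
The fifth Thursday is 1 + 4×7 = June 29.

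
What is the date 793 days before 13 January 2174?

November 12, 2171

−365 (one year) → Jan 13, 2173 (428 left).
−366 (one year; includes Feb 29, 2172) → Jan 13, 2172 (62 left).
−13 → Dec 31, 2171 (end of Dec, 31 days; 49 left).
−31 → Nov 30, 2171 (end of Nov, 30 days; 18 left).
−18 → Nov 12, 2171.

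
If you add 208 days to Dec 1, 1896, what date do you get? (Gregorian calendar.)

Dec has 31 days: +31 → Jan 1, 1897 (177 left).
Jan has 31 days: +31 → Feb 1, 1897 (146 left).
Feb has 28 days: +28 → Mar 1, 1897 (118 left).
Mar has 31 days: +31 → Apr 1, 1897 (87 left).
Apr has 30 days: +30 → May 1, 1897 (57 left).
May has 31 days: +31 → Jun 1, 1897 (26 left).
+26 → Jun 27, 1897.

June 27, 1897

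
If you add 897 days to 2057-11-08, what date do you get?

April 23, 2060

+365 (one year) → Nov 8, 2058 (532 left).
+365 (one year) → Nov 8, 2059 (167 left).
Nov has 30 days: +23 → Dec 1, 2059 (144 left).
Dec has 31 days: +31 → Jan 1, 2060 (113 left).
Jan has 31 days: +31 → Feb 1, 2060 (82 left).
Feb has 29 days: +29 → Mar 1, 2060 (53 left).
Mar has 31 days: +31 → Apr 1, 2060 (22 left).
+22 → Apr 23, 2060.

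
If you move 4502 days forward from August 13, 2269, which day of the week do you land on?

Saturday

Aug 13, 2269 is a Friday.
4502 mod 7 = 1, so 4502 days after a Friday is Friday + 1 = Saturday.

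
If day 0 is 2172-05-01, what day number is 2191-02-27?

6876

May 1, 2172 → May 1, 2173: 365 days.
May 1, 2173 → May 1, 2174: 365 days.
May 1, 2174 → May 1, 2175: 365 days.
May 1, 2175 → May 1, 2176: 366 days (Feb 29, 2176 is in that span).
May 1, 2176 → May 1, 2177: 365 days.
May 1, 2177 → May 1, 2178: 365 days.
May 1, 2178 → May 1, 2179: 365 days.
May 1, 2179 → May 1, 2180: 366 days (Feb 29, 2180 is in that span).
May 1, 2180 → May 1, 2181: 365 days.
May 1, 2181 → May 1, 2182: 365 days.
May 1, 2182 → May 1, 2183: 365 days.
May 1, 2183 → May 1, 2184: 366 days (Feb 29, 2184 is in that span).
May 1, 2184 → May 1, 2185: 365 days.
May 1, 2185 → May 1, 2186: 365 days.
May 1, 2186 → May 1, 2187: 365 days.
May 1, 2187 → May 1, 2188: 366 days (Feb 29, 2188 is in that span).
May 1, 2188 → May 1, 2189: 365 days.
May 1, 2189 → May 1, 2190: 365 days.
May 1, 2190 → Jun 1, 2190: 31 days (May has 31).
Jun 1, 2190 → Jul 1, 2190: 30 days (June has 30).
Jul 1, 2190 → Aug 1, 2190: 31 days (July has 31).
Aug 1, 2190 → Sep 1, 2190: 31 days (August has 31).
Sep 1, 2190 → Oct 1, 2190: 30 days (September has 30).
Oct 1, 2190 → Nov 1, 2190: 31 days (October has 31).
Nov 1, 2190 → Dec 1, 2190: 30 days (November has 30).
Dec 1, 2190 → Jan 1, 2191: 31 days (December has 31).
Jan 1, 2191 → Feb 1, 2191: 31 days (January has 31).
Feb 1, 2191 → Feb 27, 2191: 26 days.
Total: 6876 days.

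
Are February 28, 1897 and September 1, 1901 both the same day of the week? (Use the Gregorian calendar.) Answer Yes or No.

Yes

From Feb 28, 1897 to Sep 1, 1901 is 1645 days.
1645 mod 7 = 0, so they are the same weekday.
(Feb 28, 1897 is a Sunday; Sep 1, 1901 is a Sunday.)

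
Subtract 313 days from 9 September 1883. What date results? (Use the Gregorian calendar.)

−9 → Aug 31, 1883 (end of Aug, 31 days; 304 left).
−31 → Jul 31, 1883 (end of Jul, 31 days; 273 left).
−31 → Jun 30, 1883 (end of Jun, 30 days; 242 left).
−30 → May 31, 1883 (end of May, 31 days; 212 left).
−31 → Apr 30, 1883 (end of Apr, 30 days; 181 left).
−30 → Mar 31, 1883 (end of Mar, 31 days; 151 left).
−31 → Feb 28, 1883 (end of Feb, 28 days; 120 left).
−28 → Jan 31, 1883 (end of Jan, 31 days; 92 left).
−31 → Dec 31, 1882 (end of Dec, 31 days; 61 left).
−31 → Nov 30, 1882 (end of Nov, 30 days; 30 left).
−30 → Oct 31, 1882 (end of Oct, 31 days; 0 left).

October 31, 1882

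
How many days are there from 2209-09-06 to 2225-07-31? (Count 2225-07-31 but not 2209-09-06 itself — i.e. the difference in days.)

5807

Sep 6, 2209 → Sep 6, 2210: 365 days.
Sep 6, 2210 → Sep 6, 2211: 365 days.
Sep 6, 2211 → Sep 6, 2212: 366 days (Feb 29, 2212 is in that span).
Sep 6, 2212 → Sep 6, 2213: 365 days.
Sep 6, 2213 → Sep 6, 2214: 365 days.
Sep 6, 2214 → Sep 6, 2215: 365 days.
Sep 6, 2215 → Sep 6, 2216: 366 days (Feb 29, 2216 is in that span).
Sep 6, 2216 → Sep 6, 2217: 365 days.
Sep 6, 2217 → Sep 6, 2218: 365 days.
Sep 6, 2218 → Sep 6, 2219: 365 days.
Sep 6, 2219 → Sep 6, 2220: 366 days (Feb 29, 2220 is in that span).
Sep 6, 2220 → Sep 6, 2221: 365 days.
Sep 6, 2221 → Sep 6, 2222: 365 days.
Sep 6, 2222 → Sep 6, 2223: 365 days.
Sep 6, 2223 → Sep 6, 2224: 366 days (Feb 29, 2224 is in that span).
Sep 6, 2224 → Oct 6, 2224: 30 days (September has 30).
Oct 6, 2224 → Nov 6, 2224: 31 days (October has 31).
Nov 6, 2224 → Dec 6, 2224: 30 days (November has 30).
Dec 6, 2224 → Jan 6, 2225: 31 days (December has 31).
Jan 6, 2225 → Feb 6, 2225: 31 days (January has 31).
Feb 6, 2225 → Mar 6, 2225: 28 days (February has 28).
Mar 6, 2225 → Apr 6, 2225: 31 days (March has 31).
Apr 6, 2225 → May 6, 2225: 30 days (April has 30).
May 6, 2225 → Jun 6, 2225: 31 days (May has 31).
Jun 6, 2225 → Jul 6, 2225: 30 days (June has 30).
Jul 6, 2225 → Jul 31, 2225: 25 days.
Total: 5807 days.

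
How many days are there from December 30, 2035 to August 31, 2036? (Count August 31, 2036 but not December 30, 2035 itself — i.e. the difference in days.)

245

Dec 30, 2035 → Jan 30, 2036: 31 days (December has 31).
Jan 30, 2036 → Feb 29, 2036: 30 days (January has 31).
Feb 29, 2036 → Mar 29, 2036: 29 days (February has 29).
Mar 29, 2036 → Apr 29, 2036: 31 days (March has 31).
Apr 29, 2036 → May 29, 2036: 30 days (April has 30).
May 29, 2036 → Jun 29, 2036: 31 days (May has 31).
Jun 29, 2036 → Jul 29, 2036: 30 days (June has 30).
Jul 29, 2036 → Aug 29, 2036: 31 days (July has 31).
Aug 29, 2036 → Aug 31, 2036: 2 days.
Total: 245 days.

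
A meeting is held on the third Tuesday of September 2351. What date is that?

September 1, 2351 is a Saturday.
The first Tuesday is therefore September 4 (3 days later).
The third Tuesday is 4 + 2×7 = September 18.

September 18, 2351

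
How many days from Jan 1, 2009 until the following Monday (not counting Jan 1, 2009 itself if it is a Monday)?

4

Jan 1, 2009 is a Thursday.
From Thursday to the next Monday is 4 days.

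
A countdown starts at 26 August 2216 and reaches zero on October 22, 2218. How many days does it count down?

787

Aug 26, 2216 → Aug 26, 2217: 365 days.
Aug 26, 2217 → Aug 26, 2218: 365 days.
Aug 26, 2218 → Sep 26, 2218: 31 days (August has 31).
Sep 26, 2218 → Oct 22, 2218: 26 days.
Total: 787 days.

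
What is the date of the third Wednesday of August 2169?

August 16, 2169

August 1, 2169 is a Tuesday.
The first Wednesday is therefore August 2 (1 days later).
The third Wednesday is 2 + 2×7 = August 16.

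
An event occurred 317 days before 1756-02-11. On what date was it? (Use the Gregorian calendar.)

March 31, 1755

−11 → Jan 31, 1756 (end of Jan, 31 days; 306 left).
−31 → Dec 31, 1755 (end of Dec, 31 days; 275 left).
−31 → Nov 30, 1755 (end of Nov, 30 days; 244 left).
−30 → Oct 31, 1755 (end of Oct, 31 days; 214 left).
−31 → Sep 30, 1755 (end of Sep, 30 days; 183 left).
−30 → Aug 31, 1755 (end of Aug, 31 days; 153 left).
−31 → Jul 31, 1755 (end of Jul, 31 days; 122 left).
−31 → Jun 30, 1755 (end of Jun, 30 days; 91 left).
−30 → May 31, 1755 (end of May, 31 days; 61 left).
−31 → Apr 30, 1755 (end of Apr, 30 days; 30 left).
−30 → Mar 31, 1755 (end of Mar, 31 days; 0 left).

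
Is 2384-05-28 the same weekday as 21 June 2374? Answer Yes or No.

From Jun 21, 2374 to May 28, 2384 is 3629 days.
3629 mod 7 = 3, so they are different weekdays.
(Jun 21, 2374 is a Friday; May 28, 2384 is a Monday.)

No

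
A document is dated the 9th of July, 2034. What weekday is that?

January 1, 2034 is a Sunday.
Jan 1, 2034 → Feb 1, 2034: 31 days (January has 31).
Feb 1, 2034 → Mar 1, 2034: 28 days (February has 28).
Mar 1, 2034 → Apr 1, 2034: 31 days (March has 31).
Apr 1, 2034 → May 1, 2034: 30 days (April has 30).
May 1, 2034 → Jun 1, 2034: 31 days (May has 31).
Jun 1, 2034 → Jul 1, 2034: 30 days (June has 30).
Jul 1, 2034 → Jul 9, 2034: 8 days.
Total: 189 days.
189 mod 7 = 0, so Sunday + 0 = Sunday.

Sunday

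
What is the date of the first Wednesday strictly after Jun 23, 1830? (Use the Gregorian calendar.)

Jun 23, 1830 is a Wednesday.
From Wednesday to the next Wednesday is 7 days.
Jun 23, 1830 + 7 = Jun 30, 1830.

June 30, 1830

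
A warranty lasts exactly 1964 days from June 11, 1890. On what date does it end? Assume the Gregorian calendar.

October 27, 1895

+365 (one year) → Jun 11, 1891 (1599 left).
+366 (one year; includes Feb 29, 1892) → Jun 11, 1892 (1233 left).
+365 (one year) → Jun 11, 1893 (868 left).
+365 (one year) → Jun 11, 1894 (503 left).
+365 (one year) → Jun 11, 1895 (138 left).
Jun has 30 days: +20 → Jul 1, 1895 (118 left).
Jul has 31 days: +31 → Aug 1, 1895 (87 left).
Aug has 31 days: +31 → Sep 1, 1895 (56 left).
Sep has 30 days: +30 → Oct 1, 1895 (26 left).
+26 → Oct 27, 1895.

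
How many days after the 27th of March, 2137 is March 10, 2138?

348

Mar 27, 2137 → Apr 27, 2137: 31 days (March has 31).
Apr 27, 2137 → May 27, 2137: 30 days (April has 30).
May 27, 2137 → Jun 27, 2137: 31 days (May has 31).
Jun 27, 2137 → Jul 27, 2137: 30 days (June has 30).
Jul 27, 2137 → Aug 27, 2137: 31 days (July has 31).
Aug 27, 2137 → Sep 27, 2137: 31 days (August has 31).
Sep 27, 2137 → Oct 27, 2137: 30 days (September has 30).
Oct 27, 2137 → Nov 27, 2137: 31 days (October has 31).
Nov 27, 2137 → Dec 27, 2137: 30 days (November has 30).
Dec 27, 2137 → Jan 27, 2138: 31 days (December has 31).
Jan 27, 2138 → Feb 27, 2138: 31 days (January has 31).
Feb 27, 2138 → Mar 10, 2138: 11 days.
Total: 348 days.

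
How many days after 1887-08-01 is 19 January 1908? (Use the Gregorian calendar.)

Aug 1, 1887 → Aug 1, 1888: 366 days (Feb 29, 1888 is in that span).
Aug 1, 1888 → Aug 1, 1889: 365 days.
Aug 1, 1889 → Aug 1, 1890: 365 days.
Aug 1, 1890 → Aug 1, 1891: 365 days.
Aug 1, 1891 → Aug 1, 1892: 366 days (Feb 29, 1892 is in that span).
Aug 1, 1892 → Aug 1, 1893: 365 days.
Aug 1, 1893 → Aug 1, 1894: 365 days.
Aug 1, 1894 → Aug 1, 1895: 365 days.
Aug 1, 1895 → Aug 1, 1896: 366 days (Feb 29, 1896 is in that span).
Aug 1, 1896 → Aug 1, 1897: 365 days.
Aug 1, 1897 → Aug 1, 1898: 365 days.
Aug 1, 1898 → Aug 1, 1899: 365 days.
Aug 1, 1899 → Aug 1, 1900: 365 days.
Aug 1, 1900 → Aug 1, 1901: 365 days.
Aug 1, 1901 → Aug 1, 1902: 365 days.
Aug 1, 1902 → Aug 1, 1903: 365 days.
Aug 1, 1903 → Aug 1, 1904: 366 days (Feb 29, 1904 is in that span).
Aug 1, 1904 → Aug 1, 1905: 365 days.
Aug 1, 1905 → Aug 1, 1906: 365 days.
Aug 1, 1906 → Aug 1, 1907: 365 days.
Aug 1, 1907 → Sep 1, 1907: 31 days (August has 31).
Sep 1, 1907 → Oct 1, 1907: 30 days (September has 30).
Oct 1, 1907 → Nov 1, 1907: 31 days (October has 31).
Nov 1, 1907 → Dec 1, 1907: 30 days (November has 30).
Dec 1, 1907 → Jan 1, 1908: 31 days (December has 31).
Jan 1, 1908 → Jan 19, 1908: 18 days.
Total: 7475 days.

7475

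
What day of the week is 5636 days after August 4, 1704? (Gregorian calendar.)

Tuesday

First find the weekday of Aug 4, 1704. Doomsday rule: the anchor day for the 1700s is Sunday. For year 04: 4÷12 = 0 r 4, and 4÷4 = 1, so 0+4+1 = 5.
Sunday + 5 ≡ Friday — that's 1704's doomsday.
In August the doomsday date is Aug 8.
Aug 4 is 4 days before Aug 8; 4 mod 7 = 4, so Friday − 4 = Monday.
5636 mod 7 = 1, so 5636 days after a Monday is Monday + 1 = Tuesday.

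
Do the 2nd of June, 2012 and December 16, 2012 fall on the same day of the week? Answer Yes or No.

From Jun 2, 2012 to Dec 16, 2012 is 197 days.
197 mod 7 = 1, so they are different weekdays.
(Jun 2, 2012 is a Saturday; Dec 16, 2012 is a Sunday.)

No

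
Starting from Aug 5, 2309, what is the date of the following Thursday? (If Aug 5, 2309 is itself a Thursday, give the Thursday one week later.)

August 12, 2309

Aug 5, 2309 is a Thursday.
From Thursday to the next Thursday is 7 days.
Aug 5, 2309 + 7 = Aug 12, 2309.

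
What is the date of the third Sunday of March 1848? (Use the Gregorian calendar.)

March 19, 1848

March 1, 1848 is a Wednesday.
The first Sunday is therefore March 5 (4 days later).
The third Sunday is 5 + 2×7 = March 19.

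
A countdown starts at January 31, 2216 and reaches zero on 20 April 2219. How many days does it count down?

1175

Jan 31, 2216 → Jan 31, 2217: 366 days (Feb 29, 2216 is in that span).
Jan 31, 2217 → Jan 31, 2218: 365 days.
Jan 31, 2218 → Jan 31, 2219: 365 days.
Jan 31, 2219 → Feb 28, 2219: 28 days (January has 31).
Feb 28, 2219 → Mar 28, 2219: 28 days (February has 28).
Mar 28, 2219 → Apr 20, 2219: 23 days.
Total: 1175 days.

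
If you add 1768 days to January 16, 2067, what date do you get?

+365 (one year) → Jan 16, 2068 (1403 left).
+366 (one year; includes Feb 29, 2068) → Jan 16, 2069 (1037 left).
+365 (one year) → Jan 16, 2070 (672 left).
+365 (one year) → Jan 16, 2071 (307 left).
Jan has 31 days: +16 → Feb 1, 2071 (291 left).
Feb has 28 days: +28 → Mar 1, 2071 (263 left).
Mar has 31 days: +31 → Apr 1, 2071 (232 left).
Apr has 30 days: +30 → May 1, 2071 (202 left).
May has 31 days: +31 → Jun 1, 2071 (171 left).
Jun has 30 days: +30 → Jul 1, 2071 (141 left).
Jul has 31 days: +31 → Aug 1, 2071 (110 left).
Aug has 31 days: +31 → Sep 1, 2071 (79 left).
Sep has 30 days: +30 → Oct 1, 2071 (49 left).
Oct has 31 days: +31 → Nov 1, 2071 (18 left).
+18 → Nov 19, 2071.

November 19, 2071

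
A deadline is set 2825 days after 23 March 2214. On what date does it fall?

December 16, 2221

+365 (one year) → Mar 23, 2215 (2460 left).
+366 (one year; includes Feb 29, 2216) → Mar 23, 2216 (2094 left).
+365 (one year) → Mar 23, 2217 (1729 left).
+365 (one year) → Mar 23, 2218 (1364 left).
+365 (one year) → Mar 23, 2219 (999 left).
+366 (one year; includes Feb 29, 2220) → Mar 23, 2220 (633 left).
+365 (one year) → Mar 23, 2221 (268 left).
Mar has 31 days: +9 → Apr 1, 2221 (259 left).
Apr has 30 days: +30 → May 1, 2221 (229 left).
May has 31 days: +31 → Jun 1, 2221 (198 left).
Jun has 30 days: +30 → Jul 1, 2221 (168 left).
Jul has 31 days: +31 → Aug 1, 2221 (137 left).
Aug has 31 days: +31 → Sep 1, 2221 (106 left).
Sep has 30 days: +30 → Oct 1, 2221 (76 left).
Oct has 31 days: +31 → Nov 1, 2221 (45 left).
Nov has 30 days: +30 → Dec 1, 2221 (15 left).
+15 → Dec 16, 2221.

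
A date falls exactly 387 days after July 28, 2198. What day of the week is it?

Monday

Jul 28, 2198 is a Saturday.
387 mod 7 = 2, so 387 days after a Saturday is Saturday + 2 = Monday.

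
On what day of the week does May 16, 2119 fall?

Doomsday rule: the anchor day for the 2100s is Sunday. For year 19: 19÷12 = 1 r 7, and 7÷4 = 1, so 1+7+1 = 9.
Sunday + 9 ≡ Tuesday — that's 2119's doomsday.
In May the doomsday date is May 9.
May 16 is 7 days after May 9; 7 mod 7 = 0, so Tuesday + 0 = Tuesday.

Tuesday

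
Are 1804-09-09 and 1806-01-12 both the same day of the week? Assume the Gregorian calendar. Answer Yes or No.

From Sep 9, 1804 to Jan 12, 1806 is 490 days.
490 mod 7 = 0, so they are the same weekday.
(Sep 9, 1804 is a Sunday; Jan 12, 1806 is a Sunday.)

Yes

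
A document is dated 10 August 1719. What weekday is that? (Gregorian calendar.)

Doomsday rule: the anchor day for the 1700s is Sunday. For year 19: 19÷12 = 1 r 7, and 7÷4 = 1, so 1+7+1 = 9.
Sunday + 9 ≡ Tuesday — that's 1719's doomsday.
In August the doomsday date is Aug 8.
Aug 10 is 2 days after Aug 8; 2 mod 7 = 2, so Tuesday + 2 = Thursday.

Thursday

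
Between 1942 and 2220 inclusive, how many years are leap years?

68

Multiples of 4 in [1942,2220]: 70.
Of those, multiples of 100: 3 (not leap unless ÷400).
Multiples of 400: 1.
Leap years = 70 − 3 + 1 = 68.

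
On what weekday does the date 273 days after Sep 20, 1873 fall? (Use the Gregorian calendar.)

First find the weekday of Sep 20, 1873. Doomsday rule: the anchor day for the 1800s is Friday. For year 73: 73÷12 = 6 r 1, and 1÷4 = 0, so 6+1+0 = 7.
Friday + 7 ≡ Friday — that's 1873's doomsday.
In September the doomsday date is Sep 5.
Sep 20 is 15 days after Sep 5; 15 mod 7 = 1, so Friday + 1 = Saturday.
273 mod 7 = 0, so 273 days after a Saturday is Saturday + 0 = Saturday.

Saturday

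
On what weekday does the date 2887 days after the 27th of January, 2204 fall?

First find the weekday of Jan 27, 2204. Doomsday rule: the anchor day for the 2200s is Friday. For year 04: 4÷12 = 0 r 4, and 4÷4 = 1, so 0+4+1 = 5.
Friday + 5 ≡ Wednesday — that's 2204's doomsday.
In January the doomsday date is Jan 4 (2204 is a leap year (divisible by 4)).
Jan 27 is 23 days after Jan 4; 23 mod 7 = 2, so Wednesday + 2 = Friday.
2887 mod 7 = 3, so 2887 days after a Friday is Friday + 3 = Monday.

Monday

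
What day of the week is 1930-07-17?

Thursday

January 1, 1930 is a Wednesday.
Jan 1, 1930 → Feb 1, 1930: 31 days (January has 31).
Feb 1, 1930 → Mar 1, 1930: 28 days (February has 28).
Mar 1, 1930 → Apr 1, 1930: 31 days (March has 31).
Apr 1, 1930 → May 1, 1930: 30 days (April has 30).
May 1, 1930 → Jun 1, 1930: 31 days (May has 31).
Jun 1, 1930 → Jul 1, 1930: 30 days (June has 30).
Jul 1, 1930 → Jul 17, 1930: 16 days.
Total: 197 days.
197 mod 7 = 1, so Wednesday + 1 = Thursday.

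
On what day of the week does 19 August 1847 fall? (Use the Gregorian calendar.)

Doomsday rule: the anchor day for the 1800s is Friday. For year 47: 47÷12 = 3 r 11, and 11÷4 = 2, so 3+11+2 = 16.
Friday + 16 ≡ Sunday — that's 1847's doomsday.
In August the doomsday date is Aug 8.
Aug 19 is 11 days after Aug 8; 11 mod 7 = 4, so Sunday + 4 = Thursday.

Thursday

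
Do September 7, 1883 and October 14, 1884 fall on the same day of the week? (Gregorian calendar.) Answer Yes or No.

No

From Sep 7, 1883 to Oct 14, 1884 is 403 days.
403 mod 7 = 4, so they are different weekdays.
(Sep 7, 1883 is a Friday; Oct 14, 1884 is a Tuesday.)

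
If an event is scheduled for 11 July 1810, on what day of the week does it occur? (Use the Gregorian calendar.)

Wednesday

January 1, 1810 is a Monday.
Jan 1, 1810 → Feb 1, 1810: 31 days (January has 31).
Feb 1, 1810 → Mar 1, 1810: 28 days (February has 28).
Mar 1, 1810 → Apr 1, 1810: 31 days (March has 31).
Apr 1, 1810 → May 1, 1810: 30 days (April has 30).
May 1, 1810 → Jun 1, 1810: 31 days (May has 31).
Jun 1, 1810 → Jul 1, 1810: 30 days (June has 30).
Jul 1, 1810 → Jul 11, 1810: 10 days.
Total: 191 days.
191 mod 7 = 2, so Monday + 2 = Wednesday.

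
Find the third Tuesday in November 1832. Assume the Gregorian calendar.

November 20, 1832

November 1, 1832 is a Thursday.
The first Tuesday is therefore November 6 (5 days later).
The third Tuesday is 6 + 2×7 = November 20.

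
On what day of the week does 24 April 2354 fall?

Saturday

Doomsday rule: the anchor day for the 2300s is Wednesday. For year 54: 54÷12 = 4 r 6, and 6÷4 = 1, so 4+6+1 = 11.
Wednesday + 11 ≡ Sunday — that's 2354's doomsday.
In April the doomsday date is Apr 4.
Apr 24 is 20 days after Apr 4; 20 mod 7 = 6, so Sunday + 6 = Saturday.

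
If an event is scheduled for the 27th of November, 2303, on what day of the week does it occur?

Doomsday rule: the anchor day for the 2300s is Wednesday. For year 03: 3÷12 = 0 r 3, and 3÷4 = 0, so 0+3+0 = 3.
Wednesday + 3 ≡ Saturday — that's 2303's doomsday.
In November the doomsday date is Nov 7.
Nov 27 is 20 days after Nov 7; 20 mod 7 = 6, so Saturday + 6 = Friday.

Friday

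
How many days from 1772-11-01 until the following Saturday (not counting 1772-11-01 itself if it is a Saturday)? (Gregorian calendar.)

6

Nov 1, 1772 is a Sunday.
From Sunday to the next Saturday is 6 days.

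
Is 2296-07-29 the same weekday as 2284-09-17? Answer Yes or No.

Yes

From Sep 17, 2284 to Jul 29, 2296 is 4333 days.
4333 mod 7 = 0, so they are the same weekday.
(Sep 17, 2284 is a Wednesday; Jul 29, 2296 is a Wednesday.)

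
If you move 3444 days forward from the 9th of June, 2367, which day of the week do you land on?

Friday

Jun 9, 2367 is a Friday.
3444 mod 7 = 0, so 3444 days after a Friday is Friday + 0 = Friday.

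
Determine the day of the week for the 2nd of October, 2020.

Friday

Doomsday rule: the anchor day for the 2000s is Tuesday. For year 20: 20÷12 = 1 r 8, and 8÷4 = 2, so 1+8+2 = 11.
Tuesday + 11 ≡ Saturday — that's 2020's doomsday.
In October the doomsday date is Oct 10.
Oct 2 is 8 days before Oct 10; 8 mod 7 = 1, so Saturday − 1 = Friday.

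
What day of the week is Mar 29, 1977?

Doomsday rule: the anchor day for the 1900s is Wednesday. For year 77: 77÷12 = 6 r 5, and 5÷4 = 1, so 6+5+1 = 12.
Wednesday + 12 ≡ Monday — that's 1977's doomsday.
In March the doomsday date is Mar 14.
Mar 29 is 15 days after Mar 14; 15 mod 7 = 1, so Monday + 1 = Tuesday.

Tuesday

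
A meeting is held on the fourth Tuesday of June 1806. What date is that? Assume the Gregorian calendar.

June 24, 1806

June 1, 1806 is a Sunday.
The first Tuesday is therefore June 3 (2 days later).
The fourth Tuesday is 3 + 3×7 = June 24.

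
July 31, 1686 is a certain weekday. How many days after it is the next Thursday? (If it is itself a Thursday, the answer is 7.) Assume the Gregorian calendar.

Jul 31, 1686 is a Wednesday.
From Wednesday to the next Thursday is 1 day.

1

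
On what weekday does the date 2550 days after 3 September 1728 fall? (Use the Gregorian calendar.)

First find the weekday of Sep 3, 1728. Doomsday rule: the anchor day for the 1700s is Sunday. For year 28: 28÷12 = 2 r 4, and 4÷4 = 1, so 2+4+1 = 7.
Sunday + 7 ≡ Sunday — that's 1728's doomsday.
In September the doomsday date is Sep 5.
Sep 3 is 2 days before Sep 5; 2 mod 7 = 2, so Sunday − 2 = Friday.
2550 mod 7 = 2, so 2550 days after a Friday is Friday + 2 = Sunday.

Sunday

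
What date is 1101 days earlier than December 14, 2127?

−365 (one year) → Dec 14, 2126 (736 left).
−365 (one year) → Dec 14, 2125 (371 left).
−14 → Nov 30, 2125 (end of Nov, 30 days; 357 left).
−30 → Oct 31, 2125 (end of Oct, 31 days; 327 left).
−31 → Sep 30, 2125 (end of Sep, 30 days; 296 left).
−30 → Aug 31, 2125 (end of Aug, 31 days; 266 left).
−31 → Jul 31, 2125 (end of Jul, 31 days; 235 left).
−31 → Jun 30, 2125 (end of Jun, 30 days; 204 left).
−30 → May 31, 2125 (end of May, 31 days; 174 left).
−31 → Apr 30, 2125 (end of Apr, 30 days; 143 left).
−30 → Mar 31, 2125 (end of Mar, 31 days; 113 left).
−31 → Feb 28, 2125 (end of Feb, 28 days; 82 left).
−28 → Jan 31, 2125 (end of Jan, 31 days; 54 left).
−31 → Dec 31, 2124 (end of Dec, 31 days; 23 left).
−23 → Dec 8, 2124.

December 8, 2124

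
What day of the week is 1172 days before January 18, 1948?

First find the weekday of Jan 18, 1948. Doomsday rule: the anchor day for the 1900s is Wednesday. For year 48: 48÷12 = 4 r 0, and 0÷4 = 0, so 4+0+0 = 4.
Wednesday + 4 ≡ Sunday — that's 1948's doomsday.
In January the doomsday date is Jan 4 (1948 is a leap year (divisible by 4)).
Jan 18 is 14 days after Jan 4; 14 mod 7 = 0, so Sunday + 0 = Sunday.
1172 mod 7 = 3, so 1172 days before a Sunday is Sunday − 3 = Thursday.

Thursday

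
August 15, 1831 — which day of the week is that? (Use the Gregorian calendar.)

Monday

Doomsday rule: the anchor day for the 1800s is Friday. For year 31: 31÷12 = 2 r 7, and 7÷4 = 1, so 2+7+1 = 10.
Friday + 10 ≡ Monday — that's 1831's doomsday.
In August the doomsday date is Aug 8.
Aug 15 is 7 days after Aug 8; 7 mod 7 = 0, so Monday + 0 = Monday.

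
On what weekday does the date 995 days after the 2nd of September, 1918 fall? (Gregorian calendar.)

Tuesday

First find the weekday of Sep 2, 1918. Doomsday rule: the anchor day for the 1900s is Wednesday. For year 18: 18÷12 = 1 r 6, and 6÷4 = 1, so 1+6+1 = 8.
Wednesday + 8 ≡ Thursday — that's 1918's doomsday.
In September the doomsday date is Sep 5.
Sep 2 is 3 days before Sep 5; 3 mod 7 = 3, so Thursday − 3 = Monday.
995 mod 7 = 1, so 995 days after a Monday is Monday + 1 = Tuesday.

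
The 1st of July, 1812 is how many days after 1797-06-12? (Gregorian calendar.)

Jun 12, 1797 → Jun 12, 1798: 365 days.
Jun 12, 1798 → Jun 12, 1799: 365 days.
Jun 12, 1799 → Jun 12, 1800: 365 days.
Jun 12, 1800 → Jun 12, 1801: 365 days.
Jun 12, 1801 → Jun 12, 1802: 365 days.
Jun 12, 1802 → Jun 12, 1803: 365 days.
Jun 12, 1803 → Jun 12, 1804: 366 days (Feb 29, 1804 is in that span).
Jun 12, 1804 → Jun 12, 1805: 365 days.
Jun 12, 1805 → Jun 12, 1806: 365 days.
Jun 12, 1806 → Jun 12, 1807: 365 days.
Jun 12, 1807 → Jun 12, 1808: 366 days (Feb 29, 1808 is in that span).
Jun 12, 1808 → Jun 12, 1809: 365 days.
Jun 12, 1809 → Jun 12, 1810: 365 days.
Jun 12, 1810 → Jun 12, 1811: 365 days.
Jun 12, 1811 → Jul 12, 1811: 30 days (June has 30).
Jul 12, 1811 → Aug 12, 1811: 31 days (July has 31).
Aug 12, 1811 → Sep 12, 1811: 31 days (August has 31).
Sep 12, 1811 → Oct 12, 1811: 30 days (September has 30).
Oct 12, 1811 → Nov 12, 1811: 31 days (October has 31).
Nov 12, 1811 → Dec 12, 1811: 30 days (November has 30).
Dec 12, 1811 → Jan 12, 1812: 31 days (December has 31).
Jan 12, 1812 → Feb 12, 1812: 31 days (January has 31).
Feb 12, 1812 → Mar 12, 1812: 29 days (February has 29).
Mar 12, 1812 → Apr 12, 1812: 31 days (March has 31).
Apr 12, 1812 → May 12, 1812: 30 days (April has 30).
May 12, 1812 → Jun 12, 1812: 31 days (May has 31).
Jun 12, 1812 → Jul 1, 1812: 19 days.
Total: 5497 days.

5497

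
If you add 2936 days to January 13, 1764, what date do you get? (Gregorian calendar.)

+366 (one year; includes Feb 29, 1764) → Jan 13, 1765 (2570 left).
+365 (one year) → Jan 13, 1766 (2205 left).
+365 (one year) → Jan 13, 1767 (1840 left).
+365 (one year) → Jan 13, 1768 (1475 left).
+366 (one year; includes Feb 29, 1768) → Jan 13, 1769 (1109 left).
+365 (one year) → Jan 13, 1770 (744 left).
+365 (one year) → Jan 13, 1771 (379 left).
Jan has 31 days: +19 → Feb 1, 1771 (360 left).
Feb has 28 days: +28 → Mar 1, 1771 (332 left).
Mar has 31 days: +31 → Apr 1, 1771 (301 left).
Apr has 30 days: +30 → May 1, 1771 (271 left).
May has 31 days: +31 → Jun 1, 1771 (240 left).
Jun has 30 days: +30 → Jul 1, 1771 (210 left).
Jul has 31 days: +31 → Aug 1, 1771 (179 left).
Aug has 31 days: +31 → Sep 1, 1771 (148 left).
Sep has 30 days: +30 → Oct 1, 1771 (118 left).
Oct has 31 days: +31 → Nov 1, 1771 (87 left).
Nov has 30 days: +30 → Dec 1, 1771 (57 left).
Dec has 31 days: +31 → Jan 1, 1772 (26 left).
+26 → Jan 27, 1772.

January 27, 1772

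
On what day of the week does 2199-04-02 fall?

January 1, 2199 is a Tuesday.
Jan 1, 2199 → Feb 1, 2199: 31 days (January has 31).
Feb 1, 2199 → Mar 1, 2199: 28 days (February has 28).
Mar 1, 2199 → Apr 1, 2199: 31 days (March has 31).
Apr 1, 2199 → Apr 2, 2199: 1 days.
Total: 91 days.
91 mod 7 = 0, so Tuesday + 0 = Tuesday.

Tuesday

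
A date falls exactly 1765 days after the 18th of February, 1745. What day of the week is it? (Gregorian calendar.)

Friday

Feb 18, 1745 is a Thursday.
1765 mod 7 = 1, so 1765 days after a Thursday is Thursday + 1 = Friday.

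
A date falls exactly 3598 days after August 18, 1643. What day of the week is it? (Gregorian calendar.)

Tuesday

First find the weekday of Aug 18, 1643. Doomsday rule: the anchor day for the 1600s is Tuesday. For year 43: 43÷12 = 3 r 7, and 7÷4 = 1, so 3+7+1 = 11.
Tuesday + 11 ≡ Saturday — that's 1643's doomsday.
In August the doomsday date is Aug 8.
Aug 18 is 10 days after Aug 8; 10 mod 7 = 3, so Saturday + 3 = Tuesday.
3598 mod 7 = 0, so 3598 days after a Tuesday is Tuesday + 0 = Tuesday.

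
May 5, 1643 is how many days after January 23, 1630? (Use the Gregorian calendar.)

4850

Jan 23, 1630 → Jan 23, 1631: 365 days.
Jan 23, 1631 → Jan 23, 1632: 365 days.
Jan 23, 1632 → Jan 23, 1633: 366 days (Feb 29, 1632 is in that span).
Jan 23, 1633 → Jan 23, 1634: 365 days.
Jan 23, 1634 → Jan 23, 1635: 365 days.
Jan 23, 1635 → Jan 23, 1636: 365 days.
Jan 23, 1636 → Jan 23, 1637: 366 days (Feb 29, 1636 is in that span).
Jan 23, 1637 → Jan 23, 1638: 365 days.
Jan 23, 1638 → Jan 23, 1639: 365 days.
Jan 23, 1639 → Jan 23, 1640: 365 days.
Jan 23, 1640 → Jan 23, 1641: 366 days (Feb 29, 1640 is in that span).
Jan 23, 1641 → Jan 23, 1642: 365 days.
Jan 23, 1642 → Jan 23, 1643: 365 days.
Jan 23, 1643 → Feb 23, 1643: 31 days (January has 31).
Feb 23, 1643 → Mar 23, 1643: 28 days (February has 28).
Mar 23, 1643 → Apr 23, 1643: 31 days (March has 31).
Apr 23, 1643 → May 5, 1643: 12 days.
Total: 4850 days.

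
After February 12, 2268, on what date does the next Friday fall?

February 14, 2268

Feb 12, 2268 is a Wednesday.
From Wednesday to the next Friday is 2 days.
Feb 12, 2268 + 2 = Feb 14, 2268.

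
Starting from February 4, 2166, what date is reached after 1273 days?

July 31, 2169

+365 (one year) → Feb 4, 2167 (908 left).
+365 (one year) → Feb 4, 2168 (543 left).
+366 (one year; includes Feb 29, 2168) → Feb 4, 2169 (177 left).
Feb has 28 days: +25 → Mar 1, 2169 (152 left).
Mar has 31 days: +31 → Apr 1, 2169 (121 left).
Apr has 30 days: +30 → May 1, 2169 (91 left).
May has 31 days: +31 → Jun 1, 2169 (60 left).
Jun has 30 days: +30 → Jul 1, 2169 (30 left).
+30 → Jul 31, 2169.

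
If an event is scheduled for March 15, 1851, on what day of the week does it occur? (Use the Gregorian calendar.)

Saturday

Doomsday rule: the anchor day for the 1800s is Friday. For year 51: 51÷12 = 4 r 3, and 3÷4 = 0, so 4+3+0 = 7.
Friday + 7 ≡ Friday — that's 1851's doomsday.
In March the doomsday date is Mar 14.
Mar 15 is 1 day after Mar 14; 1 mod 7 = 1, so Friday + 1 = Saturday.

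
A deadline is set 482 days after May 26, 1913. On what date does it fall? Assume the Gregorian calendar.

+365 (one year) → May 26, 1914 (117 left).
May has 31 days: +6 → Jun 1, 1914 (111 left).
Jun has 30 days: +30 → Jul 1, 1914 (81 left).
Jul has 31 days: +31 → Aug 1, 1914 (50 left).
Aug has 31 days: +31 → Sep 1, 1914 (19 left).
+19 → Sep 20, 1914.

September 20, 1914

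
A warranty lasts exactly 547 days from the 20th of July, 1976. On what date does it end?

January 18, 1978

+365 (one year) → Jul 20, 1977 (182 left).
Jul has 31 days: +12 → Aug 1, 1977 (170 left).
Aug has 31 days: +31 → Sep 1, 1977 (139 left).
Sep has 30 days: +30 → Oct 1, 1977 (109 left).
Oct has 31 days: +31 → Nov 1, 1977 (78 left).
Nov has 30 days: +30 → Dec 1, 1977 (48 left).
Dec has 31 days: +31 → Jan 1, 1978 (17 left).
+17 → Jan 18, 1978.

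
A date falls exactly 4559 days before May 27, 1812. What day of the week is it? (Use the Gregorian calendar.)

Monday

First find the weekday of May 27, 1812. Doomsday rule: the anchor day for the 1800s is Friday. For year 12: 12÷12 = 1 r 0, and 0÷4 = 0, so 1+0+0 = 1.
Friday + 1 ≡ Saturday — that's 1812's doomsday.
In May the doomsday date is May 9.
May 27 is 18 days after May 9; 18 mod 7 = 4, so Saturday + 4 = Wednesday.
4559 mod 7 = 2, so 4559 days before a Wednesday is Wednesday − 2 = Monday.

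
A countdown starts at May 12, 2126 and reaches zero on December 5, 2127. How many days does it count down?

May 12, 2126 → May 12, 2127: 365 days.
May 12, 2127 → Jun 12, 2127: 31 days (May has 31).
Jun 12, 2127 → Jul 12, 2127: 30 days (June has 30).
Jul 12, 2127 → Aug 12, 2127: 31 days (July has 31).
Aug 12, 2127 → Sep 12, 2127: 31 days (August has 31).
Sep 12, 2127 → Oct 12, 2127: 30 days (September has 30).
Oct 12, 2127 → Nov 12, 2127: 31 days (October has 31).
Nov 12, 2127 → Dec 5, 2127: 23 days.
Total: 572 days.

572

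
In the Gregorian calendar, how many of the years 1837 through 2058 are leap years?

Multiples of 4 in [1837,2058]: 55.
Of those, multiples of 100: 2 (not leap unless ÷400).
Multiples of 400: 1.
Leap years = 55 − 2 + 1 = 54.

54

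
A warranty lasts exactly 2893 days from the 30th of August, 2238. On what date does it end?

August 1, 2246

+365 (one year) → Aug 30, 2239 (2528 left).
+366 (one year; includes Feb 29, 2240) → Aug 30, 2240 (2162 left).
+365 (one year) → Aug 30, 2241 (1797 left).
+365 (one year) → Aug 30, 2242 (1432 left).
+365 (one year) → Aug 30, 2243 (1067 left).
+366 (one year; includes Feb 29, 2244) → Aug 30, 2244 (701 left).
+365 (one year) → Aug 30, 2245 (336 left).
Aug has 31 days: +2 → Sep 1, 2245 (334 left).
Sep has 30 days: +30 → Oct 1, 2245 (304 left).
Oct has 31 days: +31 → Nov 1, 2245 (273 left).
Nov has 30 days: +30 → Dec 1, 2245 (243 left).
Dec has 31 days: +31 → Jan 1, 2246 (212 left).
Jan has 31 days: +31 → Feb 1, 2246 (181 left).
Feb has 28 days: +28 → Mar 1, 2246 (153 left).
Mar has 31 days: +31 → Apr 1, 2246 (122 left).
Apr has 30 days: +30 → May 1, 2246 (92 left).
May has 31 days: +31 → Jun 1, 2246 (61 left).
Jun has 30 days: +30 → Jul 1, 2246 (31 left).
Jul has 31 days: +31 → Aug 1, 2246 (0 left).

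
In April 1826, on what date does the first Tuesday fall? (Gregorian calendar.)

April 4, 1826

April 1, 1826 is a Saturday.
The first Tuesday is therefore April 4 (3 days later).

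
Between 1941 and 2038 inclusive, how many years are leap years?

Multiples of 4 in [1941,2038]: 24.
Of those, multiples of 100: 1 (not leap unless ÷400).
Multiples of 400: 1.
Leap years = 24 − 1 + 1 = 24.

24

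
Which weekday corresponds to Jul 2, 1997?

Wednesday

Doomsday rule: the anchor day for the 1900s is Wednesday. For year 97: 97÷12 = 8 r 1, and 1÷4 = 0, so 8+1+0 = 9.
Wednesday + 9 ≡ Friday — that's 1997's doomsday.
In July the doomsday date is Jul 11.
Jul 2 is 9 days before Jul 11; 9 mod 7 = 2, so Friday − 2 = Wednesday.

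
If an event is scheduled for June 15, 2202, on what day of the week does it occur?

Tuesday

Doomsday rule: the anchor day for the 2200s is Friday. For year 02: 2÷12 = 0 r 2, and 2÷4 = 0, so 0+2+0 = 2.
Friday + 2 ≡ Sunday — that's 2202's doomsday.
In June the doomsday date is Jun 6.
Jun 15 is 9 days after Jun 6; 9 mod 7 = 2, so Sunday + 2 = Tuesday.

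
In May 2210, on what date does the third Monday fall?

May 1, 2210 is a Tuesday.
The first Monday is therefore May 7 (6 days later).
The third Monday is 7 + 2×7 = May 21.

May 21, 2210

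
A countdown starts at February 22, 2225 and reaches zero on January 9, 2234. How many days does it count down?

3243

Feb 22, 2225 → Feb 22, 2226: 365 days.
Feb 22, 2226 → Feb 22, 2227: 365 days.
Feb 22, 2227 → Feb 22, 2228: 365 days.
Feb 22, 2228 → Feb 22, 2229: 366 days (Feb 29, 2228 is in that span).
Feb 22, 2229 → Feb 22, 2230: 365 days.
Feb 22, 2230 → Feb 22, 2231: 365 days.
Feb 22, 2231 → Feb 22, 2232: 365 days.
Feb 22, 2232 → Feb 22, 2233: 366 days (Feb 29, 2232 is in that span).
Feb 22, 2233 → Mar 22, 2233: 28 days (February has 28).
Mar 22, 2233 → Apr 22, 2233: 31 days (March has 31).
Apr 22, 2233 → May 22, 2233: 30 days (April has 30).
May 22, 2233 → Jun 22, 2233: 31 days (May has 31).
Jun 22, 2233 → Jul 22, 2233: 30 days (June has 30).
Jul 22, 2233 → Aug 22, 2233: 31 days (July has 31).
Aug 22, 2233 → Sep 22, 2233: 31 days (August has 31).
Sep 22, 2233 → Oct 22, 2233: 30 days (September has 30).
Oct 22, 2233 → Nov 22, 2233: 31 days (October has 31).
Nov 22, 2233 → Dec 22, 2233: 30 days (November has 30).
Dec 22, 2233 → Jan 9, 2234: 18 days.
Total: 3243 days.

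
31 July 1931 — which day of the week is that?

Doomsday rule: the anchor day for the 1900s is Wednesday. For year 31: 31÷12 = 2 r 7, and 7÷4 = 1, so 2+7+1 = 10.
Wednesday + 10 ≡ Saturday — that's 1931's doomsday.
In July the doomsday date is Jul 11.
Jul 31 is 20 days after Jul 11; 20 mod 7 = 6, so Saturday + 6 = Friday.

Friday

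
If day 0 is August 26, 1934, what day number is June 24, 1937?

1033

Aug 26, 1934 → Aug 26, 1935: 365 days.
Aug 26, 1935 → Aug 26, 1936: 366 days (Feb 29, 1936 is in that span).
Aug 26, 1936 → Sep 26, 1936: 31 days (August has 31).
Sep 26, 1936 → Oct 26, 1936: 30 days (September has 30).
Oct 26, 1936 → Nov 26, 1936: 31 days (October has 31).
Nov 26, 1936 → Dec 26, 1936: 30 days (November has 30).
Dec 26, 1936 → Jan 26, 1937: 31 days (December has 31).
Jan 26, 1937 → Feb 26, 1937: 31 days (January has 31).
Feb 26, 1937 → Mar 26, 1937: 28 days (February has 28).
Mar 26, 1937 → Apr 26, 1937: 31 days (March has 31).
Apr 26, 1937 → May 26, 1937: 30 days (April has 30).
May 26, 1937 → Jun 24, 1937: 29 days.
Total: 1033 days.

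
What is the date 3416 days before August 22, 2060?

April 16, 2051

−366 (one year; includes Feb 29, 2060) → Aug 22, 2059 (3050 left).
−365 (one year) → Aug 22, 2058 (2685 left).
−365 (one year) → Aug 22, 2057 (2320 left).
−365 (one year) → Aug 22, 2056 (1955 left).
−366 (one year; includes Feb 29, 2056) → Aug 22, 2055 (1589 left).
−365 (one year) → Aug 22, 2054 (1224 left).
−365 (one year) → Aug 22, 2053 (859 left).
−365 (one year) → Aug 22, 2052 (494 left).
−366 (one year; includes Feb 29, 2052) → Aug 22, 2051 (128 left).
−22 → Jul 31, 2051 (end of Jul, 31 days; 106 left).
−31 → Jun 30, 2051 (end of Jun, 30 days; 75 left).
−30 → May 31, 2051 (end of May, 31 days; 45 left).
−31 → Apr 30, 2051 (end of Apr, 30 days; 14 left).
−14 → Apr 16, 2051.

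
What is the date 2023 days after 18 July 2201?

January 31, 2207

+365 (one year) → Jul 18, 2202 (1658 left).
+365 (one year) → Jul 18, 2203 (1293 left).
+366 (one year; includes Feb 29, 2204) → Jul 18, 2204 (927 left).
+365 (one year) → Jul 18, 2205 (562 left).
+365 (one year) → Jul 18, 2206 (197 left).
Jul has 31 days: +14 → Aug 1, 2206 (183 left).
Aug has 31 days: +31 → Sep 1, 2206 (152 left).
Sep has 30 days: +30 → Oct 1, 2206 (122 left).
Oct has 31 days: +31 → Nov 1, 2206 (91 left).
Nov has 30 days: +30 → Dec 1, 2206 (61 left).
Dec has 31 days: +31 → Jan 1, 2207 (30 left).
+30 → Jan 31, 2207.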